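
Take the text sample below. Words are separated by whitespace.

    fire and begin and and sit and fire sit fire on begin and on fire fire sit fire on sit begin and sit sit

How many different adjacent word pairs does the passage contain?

24 tokens → 23 bigram windows in total.
Repeated bigrams (each contributes count−1 duplicates):
  begin and: 3
  and sit: 2
  fire on: 2
  fire sit: 2
  sit fire: 2
6 duplicate windows → 23 − 6 = 17 distinct.

17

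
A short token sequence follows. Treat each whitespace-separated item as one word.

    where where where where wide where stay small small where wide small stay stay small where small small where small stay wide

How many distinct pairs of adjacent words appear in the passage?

12

22 tokens → 21 bigram windows in total.
Repeated bigrams (each contributes count−1 duplicates):
  small where: 3
  where where: 3
  small small: 2
  small stay: 2
  stay small: 2
  where small: 2
  where wide: 2
9 duplicate windows → 21 − 9 = 12 distinct.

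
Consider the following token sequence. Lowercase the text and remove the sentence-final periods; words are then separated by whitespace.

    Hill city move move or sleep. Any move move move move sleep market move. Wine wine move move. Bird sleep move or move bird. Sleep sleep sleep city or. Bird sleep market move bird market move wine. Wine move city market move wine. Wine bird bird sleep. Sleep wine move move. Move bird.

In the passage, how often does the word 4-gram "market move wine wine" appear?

3

Scanning the 50 overlapping 4-gram windows for "market move wine wine":
  position 13–16: market move wine wine
  position 35–38: market move wine wine
  position 41–44: market move wine wine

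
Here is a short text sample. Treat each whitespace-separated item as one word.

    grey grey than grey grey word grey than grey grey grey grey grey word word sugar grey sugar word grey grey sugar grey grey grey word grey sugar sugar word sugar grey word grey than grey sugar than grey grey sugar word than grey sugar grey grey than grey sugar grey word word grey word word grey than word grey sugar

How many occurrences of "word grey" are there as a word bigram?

7

Scanning the 60 overlapping bigram windows for "word grey":
  position 6–7: word grey
  position 19–20: word grey
  position 26–27: word grey
  position 33–34: word grey
  position 53–54: word grey
  position 56–57: word grey
  position 59–60: word grey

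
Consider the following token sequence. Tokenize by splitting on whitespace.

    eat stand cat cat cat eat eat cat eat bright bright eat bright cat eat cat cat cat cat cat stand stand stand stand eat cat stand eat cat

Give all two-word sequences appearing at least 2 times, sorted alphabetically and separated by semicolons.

Bigram counts meeting the condition (at least 2 times):
  cat cat: 6
  cat eat: 3
  cat stand: 2
  eat bright: 2
  eat cat: 4
  stand eat: 2
  stand stand: 3

cat cat; cat eat; cat stand; eat bright; eat cat; stand eat; stand stand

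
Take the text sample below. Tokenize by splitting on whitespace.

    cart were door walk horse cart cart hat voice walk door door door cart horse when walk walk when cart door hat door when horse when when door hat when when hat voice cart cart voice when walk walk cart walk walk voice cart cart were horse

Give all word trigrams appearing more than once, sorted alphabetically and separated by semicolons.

Trigram counts meeting the condition (more than once):
  voice cart cart: 2
  when walk walk: 2

voice cart cart; when walk walk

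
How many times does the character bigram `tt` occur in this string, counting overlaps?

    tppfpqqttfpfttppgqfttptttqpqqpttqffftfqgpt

6

Sliding a length-2 window over the 42 characters (41 positions):
  position 8–9: tt
  position 13–14: tt
  position 20–21: tt
  position 23–24: tt
  position 24–25: tt
  position 31–32: tt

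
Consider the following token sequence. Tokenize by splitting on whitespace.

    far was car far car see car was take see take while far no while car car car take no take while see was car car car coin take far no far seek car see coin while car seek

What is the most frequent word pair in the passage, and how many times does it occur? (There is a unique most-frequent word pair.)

"car car", 4 times

Bigram frequencies (highest first):
  car car: 4
  was car: 2
  car see: 2
  take while: 2
  far no: 2
  while car: 2
  … (24 more, each ≤ 1)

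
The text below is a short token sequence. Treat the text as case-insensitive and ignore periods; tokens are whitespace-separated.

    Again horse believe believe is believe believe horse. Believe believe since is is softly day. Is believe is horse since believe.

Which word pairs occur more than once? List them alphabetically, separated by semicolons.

Bigram counts meeting the condition (more than once):
  believe believe: 3
  believe is: 2
  horse believe: 2
  is believe: 2

believe believe; believe is; horse believe; is believe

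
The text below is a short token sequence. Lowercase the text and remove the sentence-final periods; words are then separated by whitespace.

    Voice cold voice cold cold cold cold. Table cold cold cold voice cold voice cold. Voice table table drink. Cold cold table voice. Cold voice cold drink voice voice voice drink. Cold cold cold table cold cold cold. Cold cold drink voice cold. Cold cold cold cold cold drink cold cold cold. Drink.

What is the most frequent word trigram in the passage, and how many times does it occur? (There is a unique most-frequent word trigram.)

Trigram frequencies (highest first):
  cold cold cold: 12
  voice cold voice: 4
  cold voice cold: 4
  cold cold table: 3
  drink cold cold: 3
  cold cold drink: 3
  … (18 more, each ≤ 2)

"cold cold cold", 12 times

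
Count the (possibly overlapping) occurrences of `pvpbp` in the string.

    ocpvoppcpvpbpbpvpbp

Sliding a length-5 window over the 19 characters (15 positions):
  position 9–13: pvpbp
  position 15–19: pvpbp

2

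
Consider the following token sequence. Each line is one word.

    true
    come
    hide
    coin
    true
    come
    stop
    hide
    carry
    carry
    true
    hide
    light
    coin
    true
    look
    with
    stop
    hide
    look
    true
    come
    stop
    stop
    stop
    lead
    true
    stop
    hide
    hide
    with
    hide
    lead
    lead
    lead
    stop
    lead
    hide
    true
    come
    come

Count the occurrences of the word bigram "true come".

4

Scanning the 40 overlapping bigram windows for "true come":
  position 1–2: true come
  position 5–6: true come
  position 21–22: true come
  position 39–40: true come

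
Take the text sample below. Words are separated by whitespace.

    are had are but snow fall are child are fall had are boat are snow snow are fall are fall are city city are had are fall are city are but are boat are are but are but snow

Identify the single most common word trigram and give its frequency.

"are fall are", 3 times

Trigram frequencies (highest first):
  are fall are: 3
  are had are: 2
  are but snow: 2
  are boat are: 2
  fall are city: 2
  are but are: 2
  … (24 more, each ≤ 1)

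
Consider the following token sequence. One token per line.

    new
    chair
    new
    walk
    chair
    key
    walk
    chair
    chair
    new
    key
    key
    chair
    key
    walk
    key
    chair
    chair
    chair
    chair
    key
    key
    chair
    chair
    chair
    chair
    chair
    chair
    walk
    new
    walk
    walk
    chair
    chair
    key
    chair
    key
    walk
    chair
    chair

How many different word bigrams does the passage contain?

14

40 tokens → 39 bigram windows in total.
Repeated bigrams (each contributes count−1 duplicates):
  chair chair: 11
  chair key: 5
  key chair: 4
  walk chair: 4
  key walk: 3
  chair new: 2
  key key: 2
  new walk: 2
25 duplicate windows → 39 − 25 = 14 distinct.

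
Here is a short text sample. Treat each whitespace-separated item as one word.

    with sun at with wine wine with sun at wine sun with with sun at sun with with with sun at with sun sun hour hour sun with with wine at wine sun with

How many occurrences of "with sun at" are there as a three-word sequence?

4

Scanning the 32 overlapping trigram windows for "with sun at":
  position 1–3: with sun at
  position 7–9: with sun at
  position 13–15: with sun at
  position 19–21: with sun at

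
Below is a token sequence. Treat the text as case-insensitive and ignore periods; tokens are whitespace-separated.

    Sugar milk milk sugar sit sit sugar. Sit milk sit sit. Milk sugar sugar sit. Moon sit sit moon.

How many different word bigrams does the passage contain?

19 tokens → 18 bigram windows in total.
Repeated bigrams (each contributes count−1 duplicates):
  sit sit: 3
  sugar sit: 3
  milk sugar: 2
  sit milk: 2
  sit moon: 2
7 duplicate windows → 18 − 7 = 11 distinct.

11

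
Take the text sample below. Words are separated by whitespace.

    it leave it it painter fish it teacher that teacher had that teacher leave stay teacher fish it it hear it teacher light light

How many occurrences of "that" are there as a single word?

Scanning the 24 tokens for "that":
  position 9: that
  position 12: that

2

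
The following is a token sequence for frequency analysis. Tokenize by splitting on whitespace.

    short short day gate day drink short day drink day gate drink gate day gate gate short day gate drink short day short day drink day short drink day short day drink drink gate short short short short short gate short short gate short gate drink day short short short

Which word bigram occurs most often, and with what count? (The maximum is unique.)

"short short", 8 times

Bigram frequencies (highest first):
  short short: 8
  short day: 6
  day gate: 4
  day drink: 4
  drink day: 4
  gate short: 4
  … (9 more, each ≤ 4)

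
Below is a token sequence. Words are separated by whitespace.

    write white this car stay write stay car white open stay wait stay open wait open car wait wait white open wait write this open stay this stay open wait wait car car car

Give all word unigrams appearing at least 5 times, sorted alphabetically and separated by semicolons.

car; open; stay; wait

Unigram counts meeting the condition (at least 5 times):
  car: 6
  open: 6
  stay: 6
  wait: 7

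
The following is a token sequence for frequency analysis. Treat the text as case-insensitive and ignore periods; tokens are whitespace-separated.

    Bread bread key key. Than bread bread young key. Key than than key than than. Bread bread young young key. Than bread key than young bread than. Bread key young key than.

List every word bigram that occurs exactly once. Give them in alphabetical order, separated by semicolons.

Bigram counts meeting the condition (exactly once):
  bread than: 1
  key young: 1
  than key: 1
  than young: 1
  young bread: 1
  young young: 1

bread than; key young; than key; than young; young bread; young young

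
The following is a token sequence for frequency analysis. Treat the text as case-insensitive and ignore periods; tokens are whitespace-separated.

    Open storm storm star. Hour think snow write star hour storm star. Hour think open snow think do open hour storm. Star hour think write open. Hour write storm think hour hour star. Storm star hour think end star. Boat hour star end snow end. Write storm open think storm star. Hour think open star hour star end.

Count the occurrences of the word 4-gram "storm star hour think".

Scanning the 55 overlapping 4-gram windows for "storm star hour think":
  position 3–6: storm star hour think
  position 11–14: storm star hour think
  position 21–24: storm star hour think
  position 34–37: storm star hour think
  position 50–53: storm star hour think

5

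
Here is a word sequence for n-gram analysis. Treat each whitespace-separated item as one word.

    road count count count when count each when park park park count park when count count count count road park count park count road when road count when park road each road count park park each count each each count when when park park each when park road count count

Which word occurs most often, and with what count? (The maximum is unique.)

Unigram frequencies (highest first):
  count: 17
  park: 12
  when: 8
  road: 7
  each: 6

"count", 17 times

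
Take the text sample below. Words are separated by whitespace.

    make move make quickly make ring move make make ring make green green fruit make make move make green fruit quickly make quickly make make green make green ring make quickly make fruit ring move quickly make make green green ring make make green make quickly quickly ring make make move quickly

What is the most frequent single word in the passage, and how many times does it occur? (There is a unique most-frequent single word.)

"make", 22 times

Unigram frequencies (highest first):
  make: 22
  quickly: 8
  green: 8
  ring: 6
  move: 5
  fruit: 3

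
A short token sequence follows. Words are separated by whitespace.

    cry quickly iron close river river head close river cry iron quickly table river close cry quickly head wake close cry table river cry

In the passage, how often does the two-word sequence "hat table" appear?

Scanning the 23 overlapping bigram windows for "hat table":
  (none found)

0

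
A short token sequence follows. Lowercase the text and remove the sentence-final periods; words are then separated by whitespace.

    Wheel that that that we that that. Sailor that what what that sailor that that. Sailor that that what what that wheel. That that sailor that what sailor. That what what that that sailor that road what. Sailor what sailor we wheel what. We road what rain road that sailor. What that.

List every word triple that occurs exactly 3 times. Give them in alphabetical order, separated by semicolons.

Trigram counts meeting the condition (exactly 3 times):
  sailor that what: 3
  that what what: 3
  what what that: 3

sailor that what; that what what; what what that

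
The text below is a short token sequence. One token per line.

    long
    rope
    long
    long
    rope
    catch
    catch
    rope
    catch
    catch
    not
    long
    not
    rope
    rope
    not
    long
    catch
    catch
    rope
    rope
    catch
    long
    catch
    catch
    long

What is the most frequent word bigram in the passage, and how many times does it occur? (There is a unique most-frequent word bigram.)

"catch catch", 4 times

Bigram frequencies (highest first):
  catch catch: 4
  rope catch: 3
  long rope: 2
  catch rope: 2
  not long: 2
  rope rope: 2
  … (8 more, each ≤ 2)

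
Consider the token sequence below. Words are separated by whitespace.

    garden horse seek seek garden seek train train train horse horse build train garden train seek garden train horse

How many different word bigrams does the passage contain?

19 tokens → 18 bigram windows in total.
Repeated bigrams (each contributes count−1 duplicates):
  garden train: 2
  seek garden: 2
  train horse: 2
  train train: 2
4 duplicate windows → 18 − 4 = 14 distinct.

14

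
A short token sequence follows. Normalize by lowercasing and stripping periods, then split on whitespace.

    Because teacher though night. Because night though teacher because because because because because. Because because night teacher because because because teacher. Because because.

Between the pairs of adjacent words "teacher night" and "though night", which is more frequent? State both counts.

"though night" (1 vs 0)

"teacher night": 0 occurrences
"though night": 1 occurrence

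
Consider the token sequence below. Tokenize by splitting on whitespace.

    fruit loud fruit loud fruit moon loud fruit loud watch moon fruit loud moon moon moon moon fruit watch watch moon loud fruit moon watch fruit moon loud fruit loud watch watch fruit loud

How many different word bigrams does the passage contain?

34 tokens → 33 bigram windows in total.
Repeated bigrams (each contributes count−1 duplicates):
  fruit loud: 6
  loud fruit: 5
  fruit moon: 3
  moon loud: 3
  moon moon: 3
  loud watch: 2
  moon fruit: 2
  watch fruit: 2
  … (2 more repeated)
20 duplicate windows → 33 − 20 = 13 distinct.

13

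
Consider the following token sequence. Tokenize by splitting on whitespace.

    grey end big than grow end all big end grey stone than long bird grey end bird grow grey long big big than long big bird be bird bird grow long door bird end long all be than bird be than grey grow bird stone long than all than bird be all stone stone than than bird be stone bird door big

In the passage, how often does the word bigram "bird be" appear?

Scanning the 61 overlapping bigram windows for "bird be":
  position 26–27: bird be
  position 39–40: bird be
  position 50–51: bird be
  position 57–58: bird be

4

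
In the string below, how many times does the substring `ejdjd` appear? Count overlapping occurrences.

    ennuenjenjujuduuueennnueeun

Sliding a length-5 window over the 27 characters (23 positions):
  (no match at any position)

0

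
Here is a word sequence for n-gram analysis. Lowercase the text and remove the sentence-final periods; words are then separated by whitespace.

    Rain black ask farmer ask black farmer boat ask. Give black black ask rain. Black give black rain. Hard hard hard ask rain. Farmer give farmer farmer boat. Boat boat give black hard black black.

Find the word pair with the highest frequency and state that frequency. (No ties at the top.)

"give black", 3 times

Bigram frequencies (highest first):
  give black: 3
  rain black: 2
  black ask: 2
  farmer boat: 2
  black black: 2
  ask rain: 2
  … (19 more, each ≤ 2)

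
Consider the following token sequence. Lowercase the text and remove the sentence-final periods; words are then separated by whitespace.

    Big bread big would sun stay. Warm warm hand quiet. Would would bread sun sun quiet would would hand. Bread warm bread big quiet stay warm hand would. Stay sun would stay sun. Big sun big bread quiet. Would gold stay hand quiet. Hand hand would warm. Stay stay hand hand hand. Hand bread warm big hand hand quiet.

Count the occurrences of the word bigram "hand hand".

Scanning the 58 overlapping bigram windows for "hand hand":
  position 44–45: hand hand
  position 50–51: hand hand
  position 51–52: hand hand
  position 52–53: hand hand
  position 57–58: hand hand

5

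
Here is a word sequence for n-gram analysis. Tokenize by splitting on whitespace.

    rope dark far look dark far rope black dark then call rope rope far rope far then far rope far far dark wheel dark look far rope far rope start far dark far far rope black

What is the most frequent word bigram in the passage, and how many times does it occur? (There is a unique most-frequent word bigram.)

"far rope", 6 times

Bigram frequencies (highest first):
  far rope: 6
  rope far: 4
  dark far: 3
  rope black: 2
  far far: 2
  far dark: 2
  … (16 more, each ≤ 1)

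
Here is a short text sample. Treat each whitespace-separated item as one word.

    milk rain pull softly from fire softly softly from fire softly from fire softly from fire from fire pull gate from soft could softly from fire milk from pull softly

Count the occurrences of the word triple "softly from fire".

Scanning the 28 overlapping trigram windows for "softly from fire":
  position 4–6: softly from fire
  position 8–10: softly from fire
  position 11–13: softly from fire
  position 14–16: softly from fire
  position 24–26: softly from fire

5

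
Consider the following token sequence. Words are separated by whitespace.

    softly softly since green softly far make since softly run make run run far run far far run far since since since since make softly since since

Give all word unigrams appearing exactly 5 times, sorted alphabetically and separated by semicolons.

far; run; softly

Unigram counts meeting the condition (exactly 5 times):
  far: 5
  run: 5
  softly: 5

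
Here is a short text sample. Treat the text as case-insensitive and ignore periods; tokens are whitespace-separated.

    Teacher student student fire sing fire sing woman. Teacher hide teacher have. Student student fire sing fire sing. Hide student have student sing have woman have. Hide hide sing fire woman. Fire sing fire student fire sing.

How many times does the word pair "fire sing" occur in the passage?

6

Scanning the 36 overlapping bigram windows for "fire sing":
  position 4–5: fire sing
  position 6–7: fire sing
  position 15–16: fire sing
  position 17–18: fire sing
  position 32–33: fire sing
  position 36–37: fire sing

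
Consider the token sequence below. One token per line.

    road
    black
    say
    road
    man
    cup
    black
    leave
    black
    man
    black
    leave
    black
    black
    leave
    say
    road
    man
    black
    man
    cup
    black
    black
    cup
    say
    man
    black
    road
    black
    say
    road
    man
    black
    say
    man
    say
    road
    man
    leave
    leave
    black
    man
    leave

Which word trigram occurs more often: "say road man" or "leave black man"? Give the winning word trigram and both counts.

"say road man": 4 occurrences
"leave black man": 2 occurrences

"say road man" (4 vs 2)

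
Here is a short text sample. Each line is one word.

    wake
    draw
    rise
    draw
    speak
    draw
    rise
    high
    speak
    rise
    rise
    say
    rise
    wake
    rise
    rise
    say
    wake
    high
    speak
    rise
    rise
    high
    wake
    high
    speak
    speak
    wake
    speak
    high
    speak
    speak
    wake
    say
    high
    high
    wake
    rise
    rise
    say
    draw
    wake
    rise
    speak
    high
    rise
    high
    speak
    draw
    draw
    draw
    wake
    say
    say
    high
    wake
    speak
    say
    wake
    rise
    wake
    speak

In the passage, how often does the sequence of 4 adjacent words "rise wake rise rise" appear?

1

Scanning the 59 overlapping 4-gram windows for "rise wake rise rise":
  position 13–16: rise wake rise rise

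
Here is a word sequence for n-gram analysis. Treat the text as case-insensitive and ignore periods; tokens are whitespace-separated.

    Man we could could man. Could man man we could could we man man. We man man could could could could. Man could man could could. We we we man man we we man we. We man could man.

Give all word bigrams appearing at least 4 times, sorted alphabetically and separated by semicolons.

could could; could man; man could; man man; man we; we man; we we

Bigram counts meeting the condition (at least 4 times):
  could could: 6
  could man: 5
  man could: 5
  man man: 4
  man we: 5
  we man: 5
  we we: 4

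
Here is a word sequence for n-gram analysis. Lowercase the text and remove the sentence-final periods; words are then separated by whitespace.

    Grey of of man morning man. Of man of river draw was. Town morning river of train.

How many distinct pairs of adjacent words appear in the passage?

17 tokens → 16 bigram windows in total.
Repeated bigrams (each contributes count−1 duplicates):
  man of: 2
  of man: 2
2 duplicate windows → 16 − 2 = 14 distinct.

14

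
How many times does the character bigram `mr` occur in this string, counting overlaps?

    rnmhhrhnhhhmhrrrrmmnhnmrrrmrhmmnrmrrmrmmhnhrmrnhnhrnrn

5

Sliding a length-2 window over the 54 characters (53 positions):
  position 23–24: mr
  position 27–28: mr
  position 34–35: mr
  position 37–38: mr
  position 45–46: mr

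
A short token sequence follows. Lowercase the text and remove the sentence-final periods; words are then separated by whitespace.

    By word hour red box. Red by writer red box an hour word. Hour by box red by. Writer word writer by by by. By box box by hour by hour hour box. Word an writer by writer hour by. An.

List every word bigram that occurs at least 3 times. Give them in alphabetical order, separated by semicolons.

by by; by writer; hour by

Bigram counts meeting the condition (at least 3 times):
  by by: 3
  by writer: 3
  hour by: 3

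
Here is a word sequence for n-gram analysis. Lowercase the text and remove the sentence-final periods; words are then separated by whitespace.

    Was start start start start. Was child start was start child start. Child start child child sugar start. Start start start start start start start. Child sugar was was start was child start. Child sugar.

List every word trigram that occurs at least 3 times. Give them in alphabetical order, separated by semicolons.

Trigram counts meeting the condition (at least 3 times):
  child start child: 3
  start start start: 8

child start child; start start start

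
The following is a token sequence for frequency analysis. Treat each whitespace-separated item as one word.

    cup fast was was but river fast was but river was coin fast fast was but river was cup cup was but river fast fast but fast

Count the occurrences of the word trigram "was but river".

Scanning the 25 overlapping trigram windows for "was but river":
  position 4–6: was but river
  position 8–10: was but river
  position 15–17: was but river
  position 21–23: was but river

4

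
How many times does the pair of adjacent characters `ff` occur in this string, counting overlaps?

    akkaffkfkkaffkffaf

Sliding a length-2 window over the 18 characters (17 positions):
  position 5–6: ff
  position 12–13: ff
  position 15–16: ff

3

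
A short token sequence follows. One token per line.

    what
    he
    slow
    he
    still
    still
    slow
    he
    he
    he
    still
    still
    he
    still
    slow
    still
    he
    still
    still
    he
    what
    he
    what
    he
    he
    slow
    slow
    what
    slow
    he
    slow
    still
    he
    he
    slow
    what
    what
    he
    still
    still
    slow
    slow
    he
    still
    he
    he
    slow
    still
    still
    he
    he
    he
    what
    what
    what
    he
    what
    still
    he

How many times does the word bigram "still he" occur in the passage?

Scanning the 58 overlapping bigram windows for "still he":
  position 12–13: still he
  position 16–17: still he
  position 19–20: still he
  position 32–33: still he
  position 44–45: still he
  position 49–50: still he
  position 58–59: still he

7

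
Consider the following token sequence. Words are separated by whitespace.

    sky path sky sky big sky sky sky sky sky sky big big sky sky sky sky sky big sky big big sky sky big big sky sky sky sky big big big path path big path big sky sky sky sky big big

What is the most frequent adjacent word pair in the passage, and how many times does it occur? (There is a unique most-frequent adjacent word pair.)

Bigram frequencies (highest first):
  sky sky: 17
  sky big: 7
  big sky: 6
  big big: 6
  big path: 2
  path big: 2
  … (3 more, each ≤ 1)

"sky sky", 17 times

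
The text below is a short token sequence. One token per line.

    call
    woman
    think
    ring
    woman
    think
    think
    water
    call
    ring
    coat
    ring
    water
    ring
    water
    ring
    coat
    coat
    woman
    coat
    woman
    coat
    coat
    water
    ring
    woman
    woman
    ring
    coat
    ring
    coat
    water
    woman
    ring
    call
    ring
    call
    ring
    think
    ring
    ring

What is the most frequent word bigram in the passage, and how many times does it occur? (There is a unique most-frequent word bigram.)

"ring coat", 4 times

Bigram frequencies (highest first):
  ring coat: 4
  call ring: 3
  water ring: 3
  woman think: 2
  think ring: 2
  ring woman: 2
  … (16 more, each ≤ 2)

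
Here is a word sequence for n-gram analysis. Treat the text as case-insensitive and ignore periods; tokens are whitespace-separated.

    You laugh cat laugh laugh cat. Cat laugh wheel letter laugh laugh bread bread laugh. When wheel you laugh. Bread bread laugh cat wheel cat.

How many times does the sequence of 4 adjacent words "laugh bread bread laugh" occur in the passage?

2

Scanning the 22 overlapping 4-gram windows for "laugh bread bread laugh":
  position 12–15: laugh bread bread laugh
  position 19–22: laugh bread bread laugh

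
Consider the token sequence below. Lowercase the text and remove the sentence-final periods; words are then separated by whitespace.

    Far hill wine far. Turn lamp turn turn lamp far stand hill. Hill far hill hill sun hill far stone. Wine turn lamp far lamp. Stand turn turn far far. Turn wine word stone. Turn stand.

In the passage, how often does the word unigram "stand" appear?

3

Scanning the 36 tokens for "stand":
  position 11: stand
  position 26: stand
  position 36: stand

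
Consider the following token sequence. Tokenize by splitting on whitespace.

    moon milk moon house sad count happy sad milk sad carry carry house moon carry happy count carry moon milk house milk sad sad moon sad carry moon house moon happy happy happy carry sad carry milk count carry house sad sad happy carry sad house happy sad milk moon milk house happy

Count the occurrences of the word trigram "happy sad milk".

2

Scanning the 51 overlapping trigram windows for "happy sad milk":
  position 7–9: happy sad milk
  position 47–49: happy sad milk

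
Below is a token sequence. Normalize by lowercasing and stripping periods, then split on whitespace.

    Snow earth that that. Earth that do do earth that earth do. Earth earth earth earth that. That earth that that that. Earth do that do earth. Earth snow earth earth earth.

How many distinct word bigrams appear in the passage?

11

32 tokens → 31 bigram windows in total.
Repeated bigrams (each contributes count−1 duplicates):
  earth earth: 6
  earth that: 5
  that earth: 4
  that that: 4
  do earth: 3
  earth do: 2
  snow earth: 2
  that do: 2
20 duplicate windows → 31 − 20 = 11 distinct.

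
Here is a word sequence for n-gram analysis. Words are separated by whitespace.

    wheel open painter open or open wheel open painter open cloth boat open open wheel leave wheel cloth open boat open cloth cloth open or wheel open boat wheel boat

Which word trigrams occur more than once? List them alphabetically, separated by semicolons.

open painter open; wheel open painter

Trigram counts meeting the condition (more than once):
  open painter open: 2
  wheel open painter: 2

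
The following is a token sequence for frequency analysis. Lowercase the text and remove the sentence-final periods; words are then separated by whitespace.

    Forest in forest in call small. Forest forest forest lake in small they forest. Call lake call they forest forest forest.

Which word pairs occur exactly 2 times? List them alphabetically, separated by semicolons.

Bigram counts meeting the condition (exactly 2 times):
  forest in: 2
  they forest: 2

forest in; they forest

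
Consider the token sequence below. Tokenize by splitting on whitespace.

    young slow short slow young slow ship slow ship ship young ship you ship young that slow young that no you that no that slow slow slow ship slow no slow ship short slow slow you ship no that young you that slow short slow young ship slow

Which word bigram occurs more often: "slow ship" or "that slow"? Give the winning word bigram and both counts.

"slow ship" (4 vs 3)

"slow ship": 4 occurrences
"that slow": 3 occurrences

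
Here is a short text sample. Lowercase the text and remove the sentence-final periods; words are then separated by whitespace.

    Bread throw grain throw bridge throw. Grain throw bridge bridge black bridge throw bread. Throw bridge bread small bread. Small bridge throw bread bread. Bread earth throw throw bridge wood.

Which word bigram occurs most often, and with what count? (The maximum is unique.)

Bigram frequencies (highest first):
  throw bridge: 4
  bridge throw: 3
  bread throw: 2
  throw grain: 2
  grain throw: 2
  throw bread: 2
  … (12 more, each ≤ 2)

"throw bridge", 4 times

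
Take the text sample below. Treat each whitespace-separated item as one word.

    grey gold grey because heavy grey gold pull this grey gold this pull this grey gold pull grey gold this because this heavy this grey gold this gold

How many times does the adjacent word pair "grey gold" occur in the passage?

6

Scanning the 27 overlapping bigram windows for "grey gold":
  position 1–2: grey gold
  position 6–7: grey gold
  position 10–11: grey gold
  position 15–16: grey gold
  position 18–19: grey gold
  position 25–26: grey gold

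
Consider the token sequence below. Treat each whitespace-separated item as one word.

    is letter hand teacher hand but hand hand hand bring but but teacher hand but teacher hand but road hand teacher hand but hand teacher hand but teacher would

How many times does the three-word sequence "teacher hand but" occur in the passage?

Scanning the 27 overlapping trigram windows for "teacher hand but":
  position 4–6: teacher hand but
  position 13–15: teacher hand but
  position 16–18: teacher hand but
  position 21–23: teacher hand but
  position 25–27: teacher hand but

5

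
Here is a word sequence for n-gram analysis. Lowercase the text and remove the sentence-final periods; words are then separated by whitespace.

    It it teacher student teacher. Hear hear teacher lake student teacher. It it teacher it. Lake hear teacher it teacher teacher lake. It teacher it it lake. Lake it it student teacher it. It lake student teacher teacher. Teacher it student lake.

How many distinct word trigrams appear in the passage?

42 tokens → 40 trigram windows in total.
Repeated trigrams (each contributes count−1 duplicates):
  teacher it it: 3
  it it lake: 2
  it it teacher: 2
  it teacher it: 2
  lake student teacher: 2
  student teacher it: 2
7 duplicate windows → 40 − 7 = 33 distinct.

33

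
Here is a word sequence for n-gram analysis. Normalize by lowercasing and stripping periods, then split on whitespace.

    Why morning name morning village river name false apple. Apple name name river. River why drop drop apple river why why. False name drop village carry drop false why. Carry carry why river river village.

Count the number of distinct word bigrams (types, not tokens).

32

35 tokens → 34 bigram windows in total.
Repeated bigrams (each contributes count−1 duplicates):
  river river: 2
  river why: 2
2 duplicate windows → 34 − 2 = 32 distinct.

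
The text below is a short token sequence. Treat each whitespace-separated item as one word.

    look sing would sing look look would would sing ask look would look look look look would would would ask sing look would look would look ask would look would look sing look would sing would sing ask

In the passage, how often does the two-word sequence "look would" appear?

7

Scanning the 37 overlapping bigram windows for "look would":
  position 6–7: look would
  position 11–12: look would
  position 16–17: look would
  position 22–23: look would
  position 24–25: look would
  position 29–30: look would
  position 33–34: look would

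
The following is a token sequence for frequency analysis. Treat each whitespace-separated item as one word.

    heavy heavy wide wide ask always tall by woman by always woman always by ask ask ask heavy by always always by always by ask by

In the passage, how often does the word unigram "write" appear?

0

Scanning the 26 tokens for "write":
  (none found)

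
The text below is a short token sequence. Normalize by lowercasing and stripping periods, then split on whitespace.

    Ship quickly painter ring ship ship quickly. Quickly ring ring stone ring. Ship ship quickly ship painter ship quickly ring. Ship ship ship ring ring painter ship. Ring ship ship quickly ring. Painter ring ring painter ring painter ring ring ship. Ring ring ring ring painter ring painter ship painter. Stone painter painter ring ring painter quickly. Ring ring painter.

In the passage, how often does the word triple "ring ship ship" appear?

4

Scanning the 58 overlapping trigram windows for "ring ship ship":
  position 4–6: ring ship ship
  position 12–14: ring ship ship
  position 20–22: ring ship ship
  position 28–30: ring ship ship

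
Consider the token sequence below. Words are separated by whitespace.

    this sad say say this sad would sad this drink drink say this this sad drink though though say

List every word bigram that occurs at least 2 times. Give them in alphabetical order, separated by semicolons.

say this; this sad

Bigram counts meeting the condition (at least 2 times):
  say this: 2
  this sad: 3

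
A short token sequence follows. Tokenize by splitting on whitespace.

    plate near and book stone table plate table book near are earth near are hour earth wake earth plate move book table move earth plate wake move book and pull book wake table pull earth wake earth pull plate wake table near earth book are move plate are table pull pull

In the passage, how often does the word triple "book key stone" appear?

Scanning the 49 overlapping trigram windows for "book key stone":
  (none found)

0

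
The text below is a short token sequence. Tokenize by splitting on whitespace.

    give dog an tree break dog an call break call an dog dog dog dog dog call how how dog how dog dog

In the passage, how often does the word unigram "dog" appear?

10

Scanning the 23 tokens for "dog":
  position 2: dog
  position 6: dog
  position 12: dog
  position 13: dog
  position 14: dog
  position 15: dog
  position 16: dog
  position 20: dog
  position 22: dog
  position 23: dog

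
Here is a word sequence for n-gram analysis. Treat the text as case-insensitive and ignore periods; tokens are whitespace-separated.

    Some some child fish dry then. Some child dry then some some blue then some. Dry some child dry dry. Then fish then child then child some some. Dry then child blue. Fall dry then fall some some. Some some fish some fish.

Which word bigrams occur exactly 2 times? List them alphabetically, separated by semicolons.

child dry; some dry; some fish

Bigram counts meeting the condition (exactly 2 times):
  child dry: 2
  some dry: 2
  some fish: 2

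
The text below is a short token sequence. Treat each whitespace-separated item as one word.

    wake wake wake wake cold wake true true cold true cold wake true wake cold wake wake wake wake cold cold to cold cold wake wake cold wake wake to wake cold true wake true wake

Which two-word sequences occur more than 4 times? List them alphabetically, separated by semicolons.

cold wake; wake cold; wake wake

Bigram counts meeting the condition (more than 4 times):
  cold wake: 5
  wake cold: 5
  wake wake: 8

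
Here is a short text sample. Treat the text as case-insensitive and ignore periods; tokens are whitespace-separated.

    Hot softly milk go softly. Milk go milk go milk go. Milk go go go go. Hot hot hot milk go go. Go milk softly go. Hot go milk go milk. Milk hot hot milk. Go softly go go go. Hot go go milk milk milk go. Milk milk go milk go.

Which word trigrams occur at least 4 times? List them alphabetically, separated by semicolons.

go go go; go milk go; milk go milk

Trigram counts meeting the condition (at least 4 times):
  go go go: 4
  go milk go: 5
  milk go milk: 6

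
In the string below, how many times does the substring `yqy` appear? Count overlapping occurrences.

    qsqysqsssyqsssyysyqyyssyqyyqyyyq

Sliding a length-3 window over the 32 characters (30 positions):
  position 18–20: yqy
  position 24–26: yqy
  position 27–29: yqy

3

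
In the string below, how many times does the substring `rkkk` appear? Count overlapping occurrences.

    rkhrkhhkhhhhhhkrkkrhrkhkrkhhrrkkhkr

Sliding a length-4 window over the 35 characters (32 positions):
  (no match at any position)

0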